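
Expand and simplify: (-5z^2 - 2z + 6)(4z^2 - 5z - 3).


Distribute each term of the first polynomial:
  (-5z^2)(4z^2 - 5z - 3) = -20z^4 + 25z^3 + 15z^2
  (-2z)(4z^2 - 5z - 3) = -8z^3 + 10z^2 + 6z
  (6)(4z^2 - 5z - 3) = 24z^2 - 30z - 18
Sum: -20z^4 + 17z^3 + 49z^2 - 24z - 18


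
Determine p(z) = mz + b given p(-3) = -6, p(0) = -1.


p(z) = mz + b. Using p(-3)=-6, p(0)=-1:
m = (-6 + 1)/(-3) = -5/-3 = 5/3
b = -6 - m*(-3) = -6 + 5 = -1
p(z) = (5/3)z - 1


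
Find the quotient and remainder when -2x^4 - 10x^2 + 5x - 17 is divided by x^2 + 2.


(-2x^4 - 10x^2 + 5x - 17) / (x^2 + 2)
Step 1: -2x^2 * (x^2 + 2) = -2x^4 - 4x^2; subtract.
Step 2: 0 * (x^2 + 2) = 0; subtract.
Step 3: -6 * (x^2 + 2) = -6x^2 - 12; subtract.
Quotient: -2x^2 - 6, Remainder: 5x - 5


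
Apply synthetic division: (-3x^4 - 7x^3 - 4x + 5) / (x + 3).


Synthetic division with c = -3. Coefficients: -3, -7, 0, -4, 5
Bring down -3.
  -3 * -3 = 9; 9 - 7 = 2
  2 * -3 = -6; -6 + 0 = -6
  -6 * -3 = 18; 18 - 4 = 14
  14 * -3 = -42; -42 + 5 = -37
Quotient: -3x^3 + 2x^2 - 6x + 14, Remainder: -37


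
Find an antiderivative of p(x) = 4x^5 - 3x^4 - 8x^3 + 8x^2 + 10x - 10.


Reverse power rule on each term:
  ∫ 4x^5 dx = (2/3)x^6
  ∫ -3x^4 dx = -(3/5)x^5
  ∫ -8x^3 dx = -2x^4
  ∫ 8x^2 dx = (8/3)x^3
  ∫ 10x dx = 5x^2
  ∫ -10 dx = -10x
F(x) = (2/3)x^6 - (3/5)x^5 - 2x^4 + (8/3)x^3 + 5x^2 - 10x + C


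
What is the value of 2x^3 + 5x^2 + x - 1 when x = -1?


Using direct substitution:
  2 * (-1)^3 = -2
  5 * (-1)^2 = 5
  1 * (-1)^1 = -1
  constant: -1
Sum = -2 + 5 - 1 - 1 = 1


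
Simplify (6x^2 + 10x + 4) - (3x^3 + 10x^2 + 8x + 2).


Distribute the minus sign:
  (6x^2 + 10x + 4)
- (3x^3 + 10x^2 + 8x + 2)
Negate second polynomial: -3x^3 - 10x^2 - 8x - 2
Add: -3x^3 - 4x^2 + 2x + 2


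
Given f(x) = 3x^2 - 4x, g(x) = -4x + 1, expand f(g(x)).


Substitute g(x) into f:
f(g(x)) = 3*(-4x + 1)^2 + (-4)*(-4x + 1)
(-4x + 1)^2 = 16x^2 - 8x + 1
Expand and combine: 48x^2 - 8x - 1


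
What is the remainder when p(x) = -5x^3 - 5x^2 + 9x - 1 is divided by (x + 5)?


By the Remainder Theorem, the remainder equals p(-5):
  -5*(-5)^3 = 625
  -5*(-5)^2 = -125
  9*(-5)^1 = -45
  constant: -1
Sum: 625 - 125 - 45 - 1 = 454


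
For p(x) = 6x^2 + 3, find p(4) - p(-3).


p(4) = 99
p(-3) = 57
p(4) - p(-3) = 99 - 57 = 42


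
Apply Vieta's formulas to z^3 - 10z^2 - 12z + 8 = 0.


Monic cubic z^3+bz^2+cz+d=0: sum=-b, pairwise sum=c, product=-d.
b=-10, c=-12, d=8
r1+r2+r3 = 10
r1r2+r1r3+r2r3 = -12
r1r2r3 = -8


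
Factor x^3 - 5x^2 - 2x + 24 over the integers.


Try integer roots (divisors of 24). x=-2: p(-2)=0.
Divide out (x + 2): quotient is x^2 - 7x + 12.
Factor the quadratic: (x - 4)(x - 3)
Result: (x + 2)(x - 4)(x - 3)


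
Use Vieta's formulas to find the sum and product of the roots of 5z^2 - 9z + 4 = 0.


For az^2+bz+c=0: sum = -b/a, product = c/a.
a=5, b=-9, c=4
Sum = -(-9)/5 = 9/5
Product = (4)/5 = 4/5


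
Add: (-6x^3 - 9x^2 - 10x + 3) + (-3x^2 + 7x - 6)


Align terms by degree and add:
  -6x^3 - 9x^2 - 10x + 3
  -3x^2 + 7x - 6
= -6x^3 - 12x^2 - 3x - 3


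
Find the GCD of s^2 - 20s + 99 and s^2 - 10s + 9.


Factor each:
  s^2 - 20s + 99 = (s - 9)(s - 11)
  s^2 - 10s + 9 = (s - 9)(s - 1)
Common monic factor: s - 9


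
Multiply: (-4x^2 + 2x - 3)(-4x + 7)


Distribute each term of the first polynomial:
  (-4x^2)(-4x + 7) = 16x^3 - 28x^2
  (2x)(-4x + 7) = -8x^2 + 14x
  (-3)(-4x + 7) = 12x - 21
Sum: 16x^3 - 36x^2 + 26x - 21


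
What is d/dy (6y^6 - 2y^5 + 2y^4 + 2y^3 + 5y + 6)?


Apply the power rule term by term:
  d/dy(6y^6) = 36y^5
  d/dy(-2y^5) = -10y^4
  d/dy(2y^4) = 8y^3
  d/dy(2y^3) = 6y^2
  d/dy(5y) = 5
  d/dy(6) = 0
p'(y) = 36y^5 - 10y^4 + 8y^3 + 6y^2 + 5


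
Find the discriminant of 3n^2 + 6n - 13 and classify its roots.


D = b^2 - 4ac = (6)^2 - 4(3)(-13) = 36 + 156 = 192
Since D > 0: two distinct irrational roots


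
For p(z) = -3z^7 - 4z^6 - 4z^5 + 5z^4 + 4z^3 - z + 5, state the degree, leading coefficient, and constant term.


Highest power of z is 7, with coefficient -3. Constant term is 5.
Degree = 7, leading coefficient = -3, constant term = 5


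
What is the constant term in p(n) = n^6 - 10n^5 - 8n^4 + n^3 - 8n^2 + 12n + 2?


Read off the constant term: 2


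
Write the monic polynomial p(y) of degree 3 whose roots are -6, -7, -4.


p(y) = (y + 6)(y + 7)(y + 4)
Expand: y^3 + 17y^2 + 94y + 168


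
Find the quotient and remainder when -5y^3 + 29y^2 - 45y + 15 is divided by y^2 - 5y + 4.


(-5y^3 + 29y^2 - 45y + 15) / (y^2 - 5y + 4)
Step 1: -5y * (y^2 - 5y + 4) = -5y^3 + 25y^2 - 20y; subtract.
Step 2: 4 * (y^2 - 5y + 4) = 4y^2 - 20y + 16; subtract.
Quotient: -5y + 4, Remainder: -5y - 1


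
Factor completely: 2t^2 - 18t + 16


Roots satisfy r1 + r2 = -b/a = 9 and r1*r2 = c/a = 8.
So r1 = 1, r2 = 8.
2t^2 - 18t + 16 = 2(t - r1)(t - r2) = 2(t - 1)(t - 8)


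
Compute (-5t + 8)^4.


Expand (-5t + 8)^4 by repeated multiplication:
  (-5t + 8)^2 = 25t^2 - 80t + 64
  (-5t + 8)^3 = -125t^3 + 600t^2 - 960t + 512
= 625t^4 - 4000t^3 + 9600t^2 - 10240t + 4096


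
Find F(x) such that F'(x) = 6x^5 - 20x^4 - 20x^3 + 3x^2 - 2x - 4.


Reverse power rule on each term:
  ∫ 6x^5 dx = x^6
  ∫ -20x^4 dx = -4x^5
  ∫ -20x^3 dx = -5x^4
  ∫ 3x^2 dx = x^3
  ∫ -2x dx = -x^2
  ∫ -4 dx = -4x
F(x) = x^6 - 4x^5 - 5x^4 + x^3 - x^2 - 4x + C


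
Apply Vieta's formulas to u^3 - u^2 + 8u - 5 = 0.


Monic cubic u^3+bu^2+cu+d=0: sum=-b, pairwise sum=c, product=-d.
b=-1, c=8, d=-5
r1+r2+r3 = 1
r1r2+r1r3+r2r3 = 8
r1r2r3 = 5


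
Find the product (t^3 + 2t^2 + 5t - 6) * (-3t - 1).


Distribute each term of the first polynomial:
  (t^3)(-3t - 1) = -3t^4 - t^3
  (2t^2)(-3t - 1) = -6t^3 - 2t^2
  (5t)(-3t - 1) = -15t^2 - 5t
  (-6)(-3t - 1) = 18t + 6
Sum: -3t^4 - 7t^3 - 17t^2 + 13t + 6


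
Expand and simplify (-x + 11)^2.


Expand (-x + 11)^2 by repeated multiplication:
= x^2 - 22x + 121


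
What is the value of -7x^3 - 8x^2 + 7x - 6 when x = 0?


Using direct substitution:
  -7 * (0)^3 = 0
  -8 * (0)^2 = 0
  7 * (0)^1 = 0
  constant: -6
Sum = 0 + 0 + 0 - 6 = -6


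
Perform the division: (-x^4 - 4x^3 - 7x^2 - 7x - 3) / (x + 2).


(-x^4 - 4x^3 - 7x^2 - 7x - 3) / (x + 2)
Step 1: -x^3 * (x + 2) = -x^4 - 2x^3; subtract.
Step 2: -2x^2 * (x + 2) = -2x^3 - 4x^2; subtract.
Step 3: -3x * (x + 2) = -3x^2 - 6x; subtract.
Step 4: -1 * (x + 2) = -x - 2; subtract.
Quotient: -x^3 - 2x^2 - 3x - 1, Remainder: -1


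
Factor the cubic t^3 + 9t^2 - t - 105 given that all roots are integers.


Try integer roots (divisors of -105). t=-5: p(-5)=0.
Divide out (t + 5): quotient is t^2 + 4t - 21.
Factor the quadratic: (t + 7)(t - 3)
Result: (t + 5)(t + 7)(t - 3)


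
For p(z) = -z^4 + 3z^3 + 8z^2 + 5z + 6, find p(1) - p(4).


p(1) = 21
p(4) = 90
p(1) - p(4) = 21 - 90 = -69


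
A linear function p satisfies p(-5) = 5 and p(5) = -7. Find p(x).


p(x) = mx + b. Using p(-5)=5, p(5)=-7:
m = (5 + 7)/(-5 - 5) = 12/-10 = -6/5
b = 5 - m*(-5) = 5 - 6 = -1
p(x) = -(6/5)x - 1


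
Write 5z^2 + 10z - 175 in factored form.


Roots satisfy r1 + r2 = -b/a = -2 and r1*r2 = c/a = -35.
So r1 = 5, r2 = -7.
5z^2 + 10z - 175 = 5(z - r1)(z - r2) = 5(z - 5)(z + 7)


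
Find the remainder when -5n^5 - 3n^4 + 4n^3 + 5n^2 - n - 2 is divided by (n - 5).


By the Remainder Theorem, the remainder equals p(5):
  -5*(5)^5 = -15625
  -3*(5)^4 = -1875
  4*(5)^3 = 500
  5*(5)^2 = 125
  -1*(5)^1 = -5
  constant: -2
Sum: -15625 - 1875 + 500 + 125 - 5 - 2 = -16882


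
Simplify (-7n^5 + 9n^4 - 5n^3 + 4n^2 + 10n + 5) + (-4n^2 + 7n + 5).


Align terms by degree and add:
  -7n^5 + 9n^4 - 5n^3 + 4n^2 + 10n + 5
  -4n^2 + 7n + 5
= -7n^5 + 9n^4 - 5n^3 + 17n + 10


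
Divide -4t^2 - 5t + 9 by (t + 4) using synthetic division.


Synthetic division with c = -4. Coefficients: -4, -5, 9
Bring down -4.
  -4 * -4 = 16; 16 - 5 = 11
  11 * -4 = -44; -44 + 9 = -35
Quotient: -4t + 11, Remainder: -35


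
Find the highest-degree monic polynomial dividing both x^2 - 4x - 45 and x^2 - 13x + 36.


Factor each:
  x^2 - 4x - 45 = (x - 9)(x + 5)
  x^2 - 13x + 36 = (x - 9)(x - 4)
Common monic factor: x - 9


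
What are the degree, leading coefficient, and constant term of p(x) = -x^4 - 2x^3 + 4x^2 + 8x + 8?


Highest power of x is 4, with coefficient -1. Constant term is 8.
Degree = 4, leading coefficient = -1, constant term = 8


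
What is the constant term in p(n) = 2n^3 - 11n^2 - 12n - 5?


Read off the constant term: -5


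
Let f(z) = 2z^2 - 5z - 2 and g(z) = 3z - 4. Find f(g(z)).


Substitute g(z) into f:
f(g(z)) = 2*(3z - 4)^2 + (-5)*(3z - 4) + (-2)
(3z - 4)^2 = 9z^2 - 24z + 16
Expand and combine: 18z^2 - 63z + 50


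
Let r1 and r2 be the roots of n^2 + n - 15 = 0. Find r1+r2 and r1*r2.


For an^2+bn+c=0: sum = -b/a, product = c/a.
a=1, b=1, c=-15
Sum = -(1)/1 = -1
Product = (-15)/1 = -15


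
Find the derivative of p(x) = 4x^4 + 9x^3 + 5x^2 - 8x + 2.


Apply the power rule term by term:
  d/dx(4x^4) = 16x^3
  d/dx(9x^3) = 27x^2
  d/dx(5x^2) = 10x
  d/dx(-8x) = -8
  d/dx(2) = 0
p'(x) = 16x^3 + 27x^2 + 10x - 8


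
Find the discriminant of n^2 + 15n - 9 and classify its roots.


D = b^2 - 4ac = (15)^2 - 4(1)(-9) = 225 + 36 = 261
Since D > 0: two distinct irrational roots


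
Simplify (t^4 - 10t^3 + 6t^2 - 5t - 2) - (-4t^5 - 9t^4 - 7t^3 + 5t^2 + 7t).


Distribute the minus sign:
  (t^4 - 10t^3 + 6t^2 - 5t - 2)
- (-4t^5 - 9t^4 - 7t^3 + 5t^2 + 7t)
Negate second polynomial: 4t^5 + 9t^4 + 7t^3 - 5t^2 - 7t
Add: 4t^5 + 10t^4 - 3t^3 + t^2 - 12t - 2


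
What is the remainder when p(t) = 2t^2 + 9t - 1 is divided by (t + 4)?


By the Remainder Theorem, the remainder equals p(-4):
  2*(-4)^2 = 32
  9*(-4)^1 = -36
  constant: -1
Sum: 32 - 36 - 1 = -5


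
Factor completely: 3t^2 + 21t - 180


Roots satisfy r1 + r2 = -b/a = -7 and r1*r2 = c/a = -60.
So r1 = -12, r2 = 5.
3t^2 + 21t - 180 = 3(t - r1)(t - r2) = 3(t + 12)(t - 5)


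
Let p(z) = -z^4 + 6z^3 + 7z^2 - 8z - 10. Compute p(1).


Using direct substitution:
  -1 * (1)^4 = -1
  6 * (1)^3 = 6
  7 * (1)^2 = 7
  -8 * (1)^1 = -8
  constant: -10
Sum = -1 + 6 + 7 - 8 - 10 = -6


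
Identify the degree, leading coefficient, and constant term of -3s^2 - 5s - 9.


Highest power of s is 2, with coefficient -3. Constant term is -9.
Degree = 2, leading coefficient = -3, constant term = -9


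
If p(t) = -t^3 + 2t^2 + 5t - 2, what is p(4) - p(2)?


p(4) = -14
p(2) = 8
p(4) - p(2) = -14 - 8 = -22


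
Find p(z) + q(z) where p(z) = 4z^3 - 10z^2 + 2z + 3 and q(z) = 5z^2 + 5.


Align terms by degree and add:
  4z^3 - 10z^2 + 2z + 3
+ 5z^2 + 5
= 4z^3 - 5z^2 + 2z + 8


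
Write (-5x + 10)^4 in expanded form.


Expand (-5x + 10)^4 by repeated multiplication:
  (-5x + 10)^2 = 25x^2 - 100x + 100
  (-5x + 10)^3 = -125x^3 + 750x^2 - 1500x + 1000
= 625x^4 - 5000x^3 + 15000x^2 - 20000x + 10000


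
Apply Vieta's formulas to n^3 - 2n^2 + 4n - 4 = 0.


Monic cubic n^3+bn^2+cn+d=0: sum=-b, pairwise sum=c, product=-d.
b=-2, c=4, d=-4
r1+r2+r3 = 2
r1r2+r1r3+r2r3 = 4
r1r2r3 = 4


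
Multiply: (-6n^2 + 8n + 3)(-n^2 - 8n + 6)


Distribute each term of the first polynomial:
  (-6n^2)(-n^2 - 8n + 6) = 6n^4 + 48n^3 - 36n^2
  (8n)(-n^2 - 8n + 6) = -8n^3 - 64n^2 + 48n
  (3)(-n^2 - 8n + 6) = -3n^2 - 24n + 18
Sum: 6n^4 + 40n^3 - 103n^2 + 24n + 18


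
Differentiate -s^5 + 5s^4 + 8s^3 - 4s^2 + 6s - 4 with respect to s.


Apply the power rule term by term:
  d/ds(-s^5) = -5s^4
  d/ds(5s^4) = 20s^3
  d/ds(8s^3) = 24s^2
  d/ds(-4s^2) = -8s
  d/ds(6s) = 6
  d/ds(-4) = 0
p'(s) = -5s^4 + 20s^3 + 24s^2 - 8s + 6


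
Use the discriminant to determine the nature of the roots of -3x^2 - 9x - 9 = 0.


D = b^2 - 4ac = (-9)^2 - 4(-3)(-9) = 81 - 108 = -27
Since D < 0: two complex conjugate roots (no real roots)


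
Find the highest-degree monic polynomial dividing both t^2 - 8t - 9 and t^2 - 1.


Factor each:
  t^2 - 8t - 9 = (t + 1)(t - 9)
  t^2 - 1 = (t + 1)(t - 1)
Common monic factor: t + 1


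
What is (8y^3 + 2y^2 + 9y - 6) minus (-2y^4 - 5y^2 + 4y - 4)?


Distribute the minus sign:
  (8y^3 + 2y^2 + 9y - 6)
- (-2y^4 - 5y^2 + 4y - 4)
Negate second polynomial: 2y^4 + 5y^2 - 4y + 4
Add: 2y^4 + 8y^3 + 7y^2 + 5y - 2


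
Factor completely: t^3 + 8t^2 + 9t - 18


Try integer roots (divisors of -18). t=-6: p(-6)=0.
Divide out (t + 6): quotient is t^2 + 2t - 3.
Factor the quadratic: (t - 1)(t + 3)
Result: (t + 6)(t - 1)(t + 3)


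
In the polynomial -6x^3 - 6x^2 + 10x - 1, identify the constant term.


Read off the constant term: -1


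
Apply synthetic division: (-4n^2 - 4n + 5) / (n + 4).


Synthetic division with c = -4. Coefficients: -4, -4, 5
Bring down -4.
  -4 * -4 = 16; 16 - 4 = 12
  12 * -4 = -48; -48 + 5 = -43
Quotient: -4n + 12, Remainder: -43


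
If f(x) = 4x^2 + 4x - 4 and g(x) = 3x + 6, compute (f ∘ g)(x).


Substitute g(x) into f:
f(g(x)) = 4*(3x + 6)^2 + 4*(3x + 6) + (-4)
(3x + 6)^2 = 9x^2 + 36x + 36
Expand and combine: 36x^2 + 156x + 164


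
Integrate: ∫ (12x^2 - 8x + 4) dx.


Reverse power rule on each term:
  ∫ 12x^2 dx = 4x^3
  ∫ -8x dx = -4x^2
  ∫ 4 dx = 4x
F(x) = 4x^3 - 4x^2 + 4x + C


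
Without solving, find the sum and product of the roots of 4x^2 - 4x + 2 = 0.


For ax^2+bx+c=0: sum = -b/a, product = c/a.
a=4, b=-4, c=2
Sum = -(-4)/4 = 1
Product = (2)/4 = 1/2


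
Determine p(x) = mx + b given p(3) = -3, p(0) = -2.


p(x) = mx + b. Using p(3)=-3, p(0)=-2:
m = (-3 + 2)/(3) = -1/3 = -1/3
b = -3 - m*(3) = -3 + 1 = -2
p(x) = -(1/3)x - 2


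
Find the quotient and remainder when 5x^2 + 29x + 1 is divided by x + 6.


(5x^2 + 29x + 1) / (x + 6)
Step 1: 5x * (x + 6) = 5x^2 + 30x; subtract.
Step 2: -1 * (x + 6) = -x - 6; subtract.
Quotient: 5x - 1, Remainder: 7


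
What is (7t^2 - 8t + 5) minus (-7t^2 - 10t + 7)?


Distribute the minus sign:
  (7t^2 - 8t + 5)
- (-7t^2 - 10t + 7)
Negate second polynomial: 7t^2 + 10t - 7
Add: 14t^2 + 2t - 2


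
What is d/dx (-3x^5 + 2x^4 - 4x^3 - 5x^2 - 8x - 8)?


Apply the power rule term by term:
  d/dx(-3x^5) = -15x^4
  d/dx(2x^4) = 8x^3
  d/dx(-4x^3) = -12x^2
  d/dx(-5x^2) = -10x
  d/dx(-8x) = -8
  d/dx(-8) = 0
p'(x) = -15x^4 + 8x^3 - 12x^2 - 10x - 8


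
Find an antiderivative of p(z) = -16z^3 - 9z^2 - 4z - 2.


Reverse power rule on each term:
  ∫ -16z^3 dz = -4z^4
  ∫ -9z^2 dz = -3z^3
  ∫ -4z dz = -2z^2
  ∫ -2 dz = -2z
F(z) = -4z^4 - 3z^3 - 2z^2 - 2z + C


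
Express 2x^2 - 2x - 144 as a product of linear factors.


Roots satisfy r1 + r2 = -b/a = 1 and r1*r2 = c/a = -72.
So r1 = -8, r2 = 9.
2x^2 - 2x - 144 = 2(x - r1)(x - r2) = 2(x + 8)(x - 9)


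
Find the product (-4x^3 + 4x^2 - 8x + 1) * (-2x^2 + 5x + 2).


Distribute each term of the first polynomial:
  (-4x^3)(-2x^2 + 5x + 2) = 8x^5 - 20x^4 - 8x^3
  (4x^2)(-2x^2 + 5x + 2) = -8x^4 + 20x^3 + 8x^2
  (-8x)(-2x^2 + 5x + 2) = 16x^3 - 40x^2 - 16x
  (1)(-2x^2 + 5x + 2) = -2x^2 + 5x + 2
Sum: 8x^5 - 28x^4 + 28x^3 - 34x^2 - 11x + 2


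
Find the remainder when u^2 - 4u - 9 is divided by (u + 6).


By the Remainder Theorem, the remainder equals p(-6):
  1*(-6)^2 = 36
  -4*(-6)^1 = 24
  constant: -9
Sum: 36 + 24 - 9 = 51


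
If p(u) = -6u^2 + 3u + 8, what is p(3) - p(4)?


p(3) = -37
p(4) = -76
p(3) - p(4) = -37 + 76 = 39


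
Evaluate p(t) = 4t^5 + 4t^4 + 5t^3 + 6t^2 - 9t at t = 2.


Using direct substitution:
  4 * (2)^5 = 128
  4 * (2)^4 = 64
  5 * (2)^3 = 40
  6 * (2)^2 = 24
  -9 * (2)^1 = -18
  constant: 0
Sum = 128 + 64 + 40 + 24 - 18 + 0 = 238


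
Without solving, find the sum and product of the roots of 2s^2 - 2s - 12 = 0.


For as^2+bs+c=0: sum = -b/a, product = c/a.
a=2, b=-2, c=-12
Sum = -(-2)/2 = 1
Product = (-12)/2 = -6


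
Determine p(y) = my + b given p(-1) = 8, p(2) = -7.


p(y) = my + b. Using p(-1)=8, p(2)=-7:
m = (8 + 7)/(-1 - 2) = 15/-3 = -5
b = 8 - m*(-1) = 8 - 5 = 3
p(y) = -5y + 3


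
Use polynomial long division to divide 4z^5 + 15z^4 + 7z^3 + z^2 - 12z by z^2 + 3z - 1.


(4z^5 + 15z^4 + 7z^3 + z^2 - 12z) / (z^2 + 3z - 1)
Step 1: 4z^3 * (z^2 + 3z - 1) = 4z^5 + 12z^4 - 4z^3; subtract.
Step 2: 3z^2 * (z^2 + 3z - 1) = 3z^4 + 9z^3 - 3z^2; subtract.
Step 3: 2z * (z^2 + 3z - 1) = 2z^3 + 6z^2 - 2z; subtract.
Step 4: -2 * (z^2 + 3z - 1) = -2z^2 - 6z + 2; subtract.
Quotient: 4z^3 + 3z^2 + 2z - 2, Remainder: -4z - 2


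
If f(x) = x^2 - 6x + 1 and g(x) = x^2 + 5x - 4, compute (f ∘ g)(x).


Substitute g(x) into f:
f(g(x)) = 1*(x^2 + 5x - 4)^2 + (-6)*(x^2 + 5x - 4) + 1
(x^2 + 5x - 4)^2 = x^4 + 10x^3 + 17x^2 - 40x + 16
Expand and combine: x^4 + 10x^3 + 11x^2 - 70x + 41


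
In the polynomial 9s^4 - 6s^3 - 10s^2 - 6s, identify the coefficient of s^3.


Read off the coefficient of s^3: -6


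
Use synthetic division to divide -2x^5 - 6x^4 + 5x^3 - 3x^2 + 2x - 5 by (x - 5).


Synthetic division with c = 5. Coefficients: -2, -6, 5, -3, 2, -5
Bring down -2.
  -2 * 5 = -10; -10 - 6 = -16
  -16 * 5 = -80; -80 + 5 = -75
  -75 * 5 = -375; -375 - 3 = -378
  -378 * 5 = -1890; -1890 + 2 = -1888
  -1888 * 5 = -9440; -9440 - 5 = -9445
Quotient: -2x^4 - 16x^3 - 75x^2 - 378x - 1888, Remainder: -9445


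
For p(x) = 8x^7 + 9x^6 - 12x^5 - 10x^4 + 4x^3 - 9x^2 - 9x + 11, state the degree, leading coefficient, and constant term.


Highest power of x is 7, with coefficient 8. Constant term is 11.
Degree = 7, leading coefficient = 8, constant term = 11


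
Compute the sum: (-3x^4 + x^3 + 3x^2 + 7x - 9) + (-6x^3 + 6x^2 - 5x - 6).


Align terms by degree and add:
  -3x^4 + x^3 + 3x^2 + 7x - 9
  -6x^3 + 6x^2 - 5x - 6
= -3x^4 - 5x^3 + 9x^2 + 2x - 15


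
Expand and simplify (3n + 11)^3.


Expand (3n + 11)^3 by repeated multiplication:
  (3n + 11)^2 = 9n^2 + 66n + 121
= 27n^3 + 297n^2 + 1089n + 1331


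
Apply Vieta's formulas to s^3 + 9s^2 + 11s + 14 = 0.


Monic cubic s^3+bs^2+cs+d=0: sum=-b, pairwise sum=c, product=-d.
b=9, c=11, d=14
r1+r2+r3 = -9
r1r2+r1r3+r2r3 = 11
r1r2r3 = -14


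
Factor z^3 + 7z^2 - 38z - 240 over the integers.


Try integer roots (divisors of -240). z=6: p(6)=0.
Divide out (z - 6): quotient is z^2 + 13z + 40.
Factor the quadratic: (z + 5)(z + 8)
Result: (z - 6)(z + 5)(z + 8)


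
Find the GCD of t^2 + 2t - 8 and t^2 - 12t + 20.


Factor each:
  t^2 + 2t - 8 = (t - 2)(t + 4)
  t^2 - 12t + 20 = (t - 2)(t - 10)
Common monic factor: t - 2


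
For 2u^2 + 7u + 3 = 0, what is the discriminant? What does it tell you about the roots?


D = b^2 - 4ac = (7)^2 - 4(2)(3) = 49 - 24 = 25
Since D > 0: two distinct rational roots


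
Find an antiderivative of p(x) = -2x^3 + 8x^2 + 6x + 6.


Reverse power rule on each term:
  ∫ -2x^3 dx = -(1/2)x^4
  ∫ 8x^2 dx = (8/3)x^3
  ∫ 6x dx = 3x^2
  ∫ 6 dx = 6x
F(x) = -(1/2)x^4 + (8/3)x^3 + 3x^2 + 6x + C


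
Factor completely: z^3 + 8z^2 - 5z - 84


Try integer roots (divisors of -84). z=3: p(3)=0.
Divide out (z - 3): quotient is z^2 + 11z + 28.
Factor the quadratic: (z + 4)(z + 7)
Result: (z - 3)(z + 4)(z + 7)


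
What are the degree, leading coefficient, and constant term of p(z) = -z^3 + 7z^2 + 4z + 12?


Highest power of z is 3, with coefficient -1. Constant term is 12.
Degree = 3, leading coefficient = -1, constant term = 12


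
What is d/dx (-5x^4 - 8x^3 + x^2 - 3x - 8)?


Apply the power rule term by term:
  d/dx(-5x^4) = -20x^3
  d/dx(-8x^3) = -24x^2
  d/dx(x^2) = 2x
  d/dx(-3x) = -3
  d/dx(-8) = 0
p'(x) = -20x^3 - 24x^2 + 2x - 3


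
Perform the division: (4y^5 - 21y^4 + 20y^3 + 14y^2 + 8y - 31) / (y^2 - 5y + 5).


(4y^5 - 21y^4 + 20y^3 + 14y^2 + 8y - 31) / (y^2 - 5y + 5)
Step 1: 4y^3 * (y^2 - 5y + 5) = 4y^5 - 20y^4 + 20y^3; subtract.
Step 2: -y^2 * (y^2 - 5y + 5) = -y^4 + 5y^3 - 5y^2; subtract.
Step 3: -5y * (y^2 - 5y + 5) = -5y^3 + 25y^2 - 25y; subtract.
Step 4: -6 * (y^2 - 5y + 5) = -6y^2 + 30y - 30; subtract.
Quotient: 4y^3 - y^2 - 5y - 6, Remainder: 3y - 1


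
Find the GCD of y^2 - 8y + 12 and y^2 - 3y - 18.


Factor each:
  y^2 - 8y + 12 = (y - 6)(y - 2)
  y^2 - 3y - 18 = (y - 6)(y + 3)
Common monic factor: y - 6


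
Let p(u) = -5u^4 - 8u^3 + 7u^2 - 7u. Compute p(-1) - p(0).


p(-1) = 17
p(0) = 0
p(-1) - p(0) = 17 = 17


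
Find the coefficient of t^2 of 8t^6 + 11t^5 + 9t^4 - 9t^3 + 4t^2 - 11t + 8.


Read off the coefficient of t^2: 4


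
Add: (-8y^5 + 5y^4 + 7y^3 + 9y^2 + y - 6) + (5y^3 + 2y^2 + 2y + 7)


Align terms by degree and add:
  -8y^5 + 5y^4 + 7y^3 + 9y^2 + y - 6
+ 5y^3 + 2y^2 + 2y + 7
= -8y^5 + 5y^4 + 12y^3 + 11y^2 + 3y + 1


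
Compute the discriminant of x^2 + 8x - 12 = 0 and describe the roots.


D = b^2 - 4ac = (8)^2 - 4(1)(-12) = 64 + 48 = 112
Since D > 0: two distinct irrational roots


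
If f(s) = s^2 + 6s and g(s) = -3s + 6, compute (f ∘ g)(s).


Substitute g(s) into f:
f(g(s)) = 1*(-3s + 6)^2 + 6*(-3s + 6)
(-3s + 6)^2 = 9s^2 - 36s + 36
Expand and combine: 9s^2 - 54s + 72


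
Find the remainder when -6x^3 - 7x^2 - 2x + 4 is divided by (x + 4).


By the Remainder Theorem, the remainder equals p(-4):
  -6*(-4)^3 = 384
  -7*(-4)^2 = -112
  -2*(-4)^1 = 8
  constant: 4
Sum: 384 - 112 + 8 + 4 = 284


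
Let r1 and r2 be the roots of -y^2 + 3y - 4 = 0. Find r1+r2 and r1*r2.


For ay^2+by+c=0: sum = -b/a, product = c/a.
a=-1, b=3, c=-4
Sum = -(3)/-1 = 3
Product = (-4)/-1 = 4


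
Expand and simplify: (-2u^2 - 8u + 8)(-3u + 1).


Distribute each term of the first polynomial:
  (-2u^2)(-3u + 1) = 6u^3 - 2u^2
  (-8u)(-3u + 1) = 24u^2 - 8u
  (8)(-3u + 1) = -24u + 8
Sum: 6u^3 + 22u^2 - 32u + 8


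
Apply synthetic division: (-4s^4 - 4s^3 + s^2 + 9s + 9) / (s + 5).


Synthetic division with c = -5. Coefficients: -4, -4, 1, 9, 9
Bring down -4.
  -4 * -5 = 20; 20 - 4 = 16
  16 * -5 = -80; -80 + 1 = -79
  -79 * -5 = 395; 395 + 9 = 404
  404 * -5 = -2020; -2020 + 9 = -2011
Quotient: -4s^3 + 16s^2 - 79s + 404, Remainder: -2011


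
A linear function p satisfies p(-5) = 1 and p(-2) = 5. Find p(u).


p(u) = mu + b. Using p(-5)=1, p(-2)=5:
m = (1 - 5)/(-5 + 2) = -4/-3 = 4/3
b = 1 - m*(-5) = 1 + 20/3 = 23/3
p(u) = (4/3)u + (23/3)


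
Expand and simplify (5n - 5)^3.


Expand (5n - 5)^3 by repeated multiplication:
  (5n - 5)^2 = 25n^2 - 50n + 25
= 125n^3 - 375n^2 + 375n - 125


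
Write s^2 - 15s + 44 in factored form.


Roots satisfy r1 + r2 = -b/a = 15 and r1*r2 = c/a = 44.
So r1 = 4, r2 = 11.
s^2 - 15s + 44 = (s - r1)(s - r2) = (s - 4)(s - 11)


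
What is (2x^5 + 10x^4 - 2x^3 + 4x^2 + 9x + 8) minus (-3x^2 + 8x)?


Distribute the minus sign:
  (2x^5 + 10x^4 - 2x^3 + 4x^2 + 9x + 8)
- (-3x^2 + 8x)
Negate second polynomial: 3x^2 - 8x
Add: 2x^5 + 10x^4 - 2x^3 + 7x^2 + x + 8


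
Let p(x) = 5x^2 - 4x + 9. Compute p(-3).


Using direct substitution:
  5 * (-3)^2 = 45
  -4 * (-3)^1 = 12
  constant: 9
Sum = 45 + 12 + 9 = 66


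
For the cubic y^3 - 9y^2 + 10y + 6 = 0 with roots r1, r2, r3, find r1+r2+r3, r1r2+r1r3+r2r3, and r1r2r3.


Monic cubic y^3+by^2+cy+d=0: sum=-b, pairwise sum=c, product=-d.
b=-9, c=10, d=6
r1+r2+r3 = 9
r1r2+r1r3+r2r3 = 10
r1r2r3 = -6


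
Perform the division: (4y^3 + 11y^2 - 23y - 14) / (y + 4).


(4y^3 + 11y^2 - 23y - 14) / (y + 4)
Step 1: 4y^2 * (y + 4) = 4y^3 + 16y^2; subtract.
Step 2: -5y * (y + 4) = -5y^2 - 20y; subtract.
Step 3: -3 * (y + 4) = -3y - 12; subtract.
Quotient: 4y^2 - 5y - 3, Remainder: -2


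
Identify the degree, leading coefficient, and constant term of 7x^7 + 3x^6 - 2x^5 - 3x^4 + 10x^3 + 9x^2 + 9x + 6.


Highest power of x is 7, with coefficient 7. Constant term is 6.
Degree = 7, leading coefficient = 7, constant term = 6


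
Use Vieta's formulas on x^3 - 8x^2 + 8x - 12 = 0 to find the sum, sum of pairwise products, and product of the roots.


Monic cubic x^3+bx^2+cx+d=0: sum=-b, pairwise sum=c, product=-d.
b=-8, c=8, d=-12
r1+r2+r3 = 8
r1r2+r1r3+r2r3 = 8
r1r2r3 = 12


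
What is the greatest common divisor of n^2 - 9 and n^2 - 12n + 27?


Factor each:
  n^2 - 9 = (n - 3)(n + 3)
  n^2 - 12n + 27 = (n - 3)(n - 9)
Common monic factor: n - 3


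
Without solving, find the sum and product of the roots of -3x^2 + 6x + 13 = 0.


For ax^2+bx+c=0: sum = -b/a, product = c/a.
a=-3, b=6, c=13
Sum = -(6)/-3 = 2
Product = (13)/-3 = -13/3


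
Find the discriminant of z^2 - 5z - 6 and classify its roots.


D = b^2 - 4ac = (-5)^2 - 4(1)(-6) = 25 + 24 = 49
Since D > 0: two distinct rational roots


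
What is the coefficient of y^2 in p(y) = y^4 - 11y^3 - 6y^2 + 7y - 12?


Read off the coefficient of y^2: -6


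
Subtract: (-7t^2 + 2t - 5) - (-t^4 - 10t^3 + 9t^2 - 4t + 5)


Distribute the minus sign:
  (-7t^2 + 2t - 5)
- (-t^4 - 10t^3 + 9t^2 - 4t + 5)
Negate second polynomial: t^4 + 10t^3 - 9t^2 + 4t - 5
Add: t^4 + 10t^3 - 16t^2 + 6t - 10


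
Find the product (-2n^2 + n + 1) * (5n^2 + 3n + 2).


Distribute each term of the first polynomial:
  (-2n^2)(5n^2 + 3n + 2) = -10n^4 - 6n^3 - 4n^2
  (n)(5n^2 + 3n + 2) = 5n^3 + 3n^2 + 2n
  (1)(5n^2 + 3n + 2) = 5n^2 + 3n + 2
Sum: -10n^4 - n^3 + 4n^2 + 5n + 2


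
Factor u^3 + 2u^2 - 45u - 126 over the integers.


Try integer roots (divisors of -126). u=-6: p(-6)=0.
Divide out (u + 6): quotient is u^2 - 4u - 21.
Factor the quadratic: (u + 3)(u - 7)
Result: (u + 6)(u + 3)(u - 7)


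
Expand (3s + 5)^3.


Expand (3s + 5)^3 by repeated multiplication:
  (3s + 5)^2 = 9s^2 + 30s + 25
= 27s^3 + 135s^2 + 225s + 125


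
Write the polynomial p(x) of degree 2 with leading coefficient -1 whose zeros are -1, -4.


p(x) = -(x + 1)(x + 4)
Expand: -x^2 - 5x - 4


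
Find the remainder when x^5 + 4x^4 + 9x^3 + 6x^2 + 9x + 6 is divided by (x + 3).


By the Remainder Theorem, the remainder equals p(-3):
  1*(-3)^5 = -243
  4*(-3)^4 = 324
  9*(-3)^3 = -243
  6*(-3)^2 = 54
  9*(-3)^1 = -27
  constant: 6
Sum: -243 + 324 - 243 + 54 - 27 + 6 = -129


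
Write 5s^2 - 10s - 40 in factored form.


Roots satisfy r1 + r2 = -b/a = 2 and r1*r2 = c/a = -8.
So r1 = -2, r2 = 4.
5s^2 - 10s - 40 = 5(s - r1)(s - r2) = 5(s + 2)(s - 4)


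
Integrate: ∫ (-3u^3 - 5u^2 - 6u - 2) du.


Reverse power rule on each term:
  ∫ -3u^3 du = -(3/4)u^4
  ∫ -5u^2 du = -(5/3)u^3
  ∫ -6u du = -3u^2
  ∫ -2 du = -2u
F(u) = -(3/4)u^4 - (5/3)u^3 - 3u^2 - 2u + C


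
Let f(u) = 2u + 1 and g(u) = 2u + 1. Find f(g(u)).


Substitute g(u) into f:
f(g(u)) = 2*(2u + 1) + 1
Expand and combine: 4u + 3


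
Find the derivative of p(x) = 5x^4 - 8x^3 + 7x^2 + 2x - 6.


Apply the power rule term by term:
  d/dx(5x^4) = 20x^3
  d/dx(-8x^3) = -24x^2
  d/dx(7x^2) = 14x
  d/dx(2x) = 2
  d/dx(-6) = 0
p'(x) = 20x^3 - 24x^2 + 14x + 2


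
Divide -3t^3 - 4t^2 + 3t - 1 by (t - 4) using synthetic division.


Synthetic division with c = 4. Coefficients: -3, -4, 3, -1
Bring down -3.
  -3 * 4 = -12; -12 - 4 = -16
  -16 * 4 = -64; -64 + 3 = -61
  -61 * 4 = -244; -244 - 1 = -245
Quotient: -3t^2 - 16t - 61, Remainder: -245


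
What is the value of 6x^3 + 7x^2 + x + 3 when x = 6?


Using direct substitution:
  6 * (6)^3 = 1296
  7 * (6)^2 = 252
  1 * (6)^1 = 6
  constant: 3
Sum = 1296 + 252 + 6 + 3 = 1557


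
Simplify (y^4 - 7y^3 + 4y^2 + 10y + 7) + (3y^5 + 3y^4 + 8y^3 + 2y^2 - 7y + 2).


Align terms by degree and add:
  y^4 - 7y^3 + 4y^2 + 10y + 7
+ 3y^5 + 3y^4 + 8y^3 + 2y^2 - 7y + 2
= 3y^5 + 4y^4 + y^3 + 6y^2 + 3y + 9


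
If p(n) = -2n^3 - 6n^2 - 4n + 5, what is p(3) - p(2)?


p(3) = -115
p(2) = -43
p(3) - p(2) = -115 + 43 = -72


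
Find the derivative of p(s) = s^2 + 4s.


Apply the power rule term by term:
  d/ds(s^2) = 2s
  d/ds(4s) = 4
p'(s) = 2s + 4


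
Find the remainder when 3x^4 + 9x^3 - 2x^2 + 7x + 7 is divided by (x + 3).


By the Remainder Theorem, the remainder equals p(-3):
  3*(-3)^4 = 243
  9*(-3)^3 = -243
  -2*(-3)^2 = -18
  7*(-3)^1 = -21
  constant: 7
Sum: 243 - 243 - 18 - 21 + 7 = -32


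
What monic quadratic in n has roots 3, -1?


p(n) = (n - 3)(n + 1)
Expand: n^2 - 2n - 3


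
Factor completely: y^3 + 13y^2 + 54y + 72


Try integer roots (divisors of 72). y=-4: p(-4)=0.
Divide out (y + 4): quotient is y^2 + 9y + 18.
Factor the quadratic: (y + 6)(y + 3)
Result: (y + 4)(y + 6)(y + 3)


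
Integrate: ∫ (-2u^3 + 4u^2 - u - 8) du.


Reverse power rule on each term:
  ∫ -2u^3 du = -(1/2)u^4
  ∫ 4u^2 du = (4/3)u^3
  ∫ -u du = -(1/2)u^2
  ∫ -8 du = -8u
F(u) = -(1/2)u^4 + (4/3)u^3 - (1/2)u^2 - 8u + C


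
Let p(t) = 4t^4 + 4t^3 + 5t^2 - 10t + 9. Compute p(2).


Using direct substitution:
  4 * (2)^4 = 64
  4 * (2)^3 = 32
  5 * (2)^2 = 20
  -10 * (2)^1 = -20
  constant: 9
Sum = 64 + 32 + 20 - 20 + 9 = 105


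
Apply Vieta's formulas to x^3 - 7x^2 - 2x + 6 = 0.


Monic cubic x^3+bx^2+cx+d=0: sum=-b, pairwise sum=c, product=-d.
b=-7, c=-2, d=6
r1+r2+r3 = 7
r1r2+r1r3+r2r3 = -2
r1r2r3 = -6


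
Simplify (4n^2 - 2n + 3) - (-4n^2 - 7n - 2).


Distribute the minus sign:
  (4n^2 - 2n + 3)
- (-4n^2 - 7n - 2)
Negate second polynomial: 4n^2 + 7n + 2
Add: 8n^2 + 5n + 5


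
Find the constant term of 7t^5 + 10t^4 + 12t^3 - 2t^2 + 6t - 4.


Read off the constant term: -4


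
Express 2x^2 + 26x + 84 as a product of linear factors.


Roots satisfy r1 + r2 = -b/a = -13 and r1*r2 = c/a = 42.
So r1 = -7, r2 = -6.
2x^2 + 26x + 84 = 2(x - r1)(x - r2) = 2(x + 7)(x + 6)


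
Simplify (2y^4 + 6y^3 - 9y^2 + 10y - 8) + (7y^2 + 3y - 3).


Align terms by degree and add:
  2y^4 + 6y^3 - 9y^2 + 10y - 8
+ 7y^2 + 3y - 3
= 2y^4 + 6y^3 - 2y^2 + 13y - 11


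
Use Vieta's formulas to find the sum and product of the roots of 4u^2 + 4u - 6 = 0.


For au^2+bu+c=0: sum = -b/a, product = c/a.
a=4, b=4, c=-6
Sum = -(4)/4 = -1
Product = (-6)/4 = -3/2


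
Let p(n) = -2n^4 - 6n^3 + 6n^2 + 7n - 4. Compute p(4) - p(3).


p(4) = -776
p(3) = -253
p(4) - p(3) = -776 + 253 = -523


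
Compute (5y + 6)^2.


Expand (5y + 6)^2 by repeated multiplication:
= 25y^2 + 60y + 36


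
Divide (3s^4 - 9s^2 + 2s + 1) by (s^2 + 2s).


(3s^4 - 9s^2 + 2s + 1) / (s^2 + 2s)
Step 1: 3s^2 * (s^2 + 2s) = 3s^4 + 6s^3; subtract.
Step 2: -6s * (s^2 + 2s) = -6s^3 - 12s^2; subtract.
Step 3: 3 * (s^2 + 2s) = 3s^2 + 6s; subtract.
Quotient: 3s^2 - 6s + 3, Remainder: -4s + 1


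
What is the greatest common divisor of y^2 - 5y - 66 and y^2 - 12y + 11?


Factor each:
  y^2 - 5y - 66 = (y - 11)(y + 6)
  y^2 - 12y + 11 = (y - 11)(y - 1)
Common monic factor: y - 11


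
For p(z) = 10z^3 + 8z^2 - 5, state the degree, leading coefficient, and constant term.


Highest power of z is 3, with coefficient 10. Constant term is -5.
Degree = 3, leading coefficient = 10, constant term = -5


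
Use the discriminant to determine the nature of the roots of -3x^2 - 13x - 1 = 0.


D = b^2 - 4ac = (-13)^2 - 4(-3)(-1) = 169 - 12 = 157
Since D > 0: two distinct irrational roots


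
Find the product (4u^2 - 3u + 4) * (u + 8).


Distribute each term of the first polynomial:
  (4u^2)(u + 8) = 4u^3 + 32u^2
  (-3u)(u + 8) = -3u^2 - 24u
  (4)(u + 8) = 4u + 32
Sum: 4u^3 + 29u^2 - 20u + 32


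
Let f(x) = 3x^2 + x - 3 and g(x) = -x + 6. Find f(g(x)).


Substitute g(x) into f:
f(g(x)) = 3*(-x + 6)^2 + 1*(-x + 6) + (-3)
(-x + 6)^2 = x^2 - 12x + 36
Expand and combine: 3x^2 - 37x + 111


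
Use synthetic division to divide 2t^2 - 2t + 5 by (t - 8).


Synthetic division with c = 8. Coefficients: 2, -2, 5
Bring down 2.
  2 * 8 = 16; 16 - 2 = 14
  14 * 8 = 112; 112 + 5 = 117
Quotient: 2t + 14, Remainder: 117


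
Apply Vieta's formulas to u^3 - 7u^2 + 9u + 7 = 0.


Monic cubic u^3+bu^2+cu+d=0: sum=-b, pairwise sum=c, product=-d.
b=-7, c=9, d=7
r1+r2+r3 = 7
r1r2+r1r3+r2r3 = 9
r1r2r3 = -7


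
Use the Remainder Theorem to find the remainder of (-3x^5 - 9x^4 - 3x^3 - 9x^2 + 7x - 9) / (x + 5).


By the Remainder Theorem, the remainder equals p(-5):
  -3*(-5)^5 = 9375
  -9*(-5)^4 = -5625
  -3*(-5)^3 = 375
  -9*(-5)^2 = -225
  7*(-5)^1 = -35
  constant: -9
Sum: 9375 - 5625 + 375 - 225 - 35 - 9 = 3856


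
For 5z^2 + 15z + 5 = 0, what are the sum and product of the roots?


For az^2+bz+c=0: sum = -b/a, product = c/a.
a=5, b=15, c=5
Sum = -(15)/5 = -3
Product = (5)/5 = 1


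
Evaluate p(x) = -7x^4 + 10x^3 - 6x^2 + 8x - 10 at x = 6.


Using direct substitution:
  -7 * (6)^4 = -9072
  10 * (6)^3 = 2160
  -6 * (6)^2 = -216
  8 * (6)^1 = 48
  constant: -10
Sum = -9072 + 2160 - 216 + 48 - 10 = -7090


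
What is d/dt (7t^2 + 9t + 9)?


Apply the power rule term by term:
  d/dt(7t^2) = 14t
  d/dt(9t) = 9
  d/dt(9) = 0
p'(t) = 14t + 9


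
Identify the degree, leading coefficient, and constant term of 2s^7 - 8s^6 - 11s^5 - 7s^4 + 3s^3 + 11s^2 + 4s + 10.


Highest power of s is 7, with coefficient 2. Constant term is 10.
Degree = 7, leading coefficient = 2, constant term = 10


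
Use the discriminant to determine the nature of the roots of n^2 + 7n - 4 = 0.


D = b^2 - 4ac = (7)^2 - 4(1)(-4) = 49 + 16 = 65
Since D > 0: two distinct irrational roots


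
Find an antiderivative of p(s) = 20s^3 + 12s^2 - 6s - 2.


Reverse power rule on each term:
  ∫ 20s^3 ds = 5s^4
  ∫ 12s^2 ds = 4s^3
  ∫ -6s ds = -3s^2
  ∫ -2 ds = -2s
F(s) = 5s^4 + 4s^3 - 3s^2 - 2s + C


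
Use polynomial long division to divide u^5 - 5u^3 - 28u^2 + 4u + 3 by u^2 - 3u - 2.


(u^5 - 5u^3 - 28u^2 + 4u + 3) / (u^2 - 3u - 2)
Step 1: u^3 * (u^2 - 3u - 2) = u^5 - 3u^4 - 2u^3; subtract.
Step 2: 3u^2 * (u^2 - 3u - 2) = 3u^4 - 9u^3 - 6u^2; subtract.
Step 3: 6u * (u^2 - 3u - 2) = 6u^3 - 18u^2 - 12u; subtract.
Step 4: -4 * (u^2 - 3u - 2) = -4u^2 + 12u + 8; subtract.
Quotient: u^3 + 3u^2 + 6u - 4, Remainder: 4u - 5


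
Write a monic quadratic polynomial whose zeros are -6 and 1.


p(t) = (t + 6)(t - 1)
Expand: t^2 + 5t - 6


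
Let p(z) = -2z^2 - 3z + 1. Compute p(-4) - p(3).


p(-4) = -19
p(3) = -26
p(-4) - p(3) = -19 + 26 = 7


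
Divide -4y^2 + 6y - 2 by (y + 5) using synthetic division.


Synthetic division with c = -5. Coefficients: -4, 6, -2
Bring down -4.
  -4 * -5 = 20; 20 + 6 = 26
  26 * -5 = -130; -130 - 2 = -132
Quotient: -4y + 26, Remainder: -132


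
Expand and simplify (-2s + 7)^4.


Expand (-2s + 7)^4 by repeated multiplication:
  (-2s + 7)^2 = 4s^2 - 28s + 49
  (-2s + 7)^3 = -8s^3 + 84s^2 - 294s + 343
= 16s^4 - 224s^3 + 1176s^2 - 2744s + 2401


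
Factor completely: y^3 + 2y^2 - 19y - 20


Try integer roots (divisors of -20). y=4: p(4)=0.
Divide out (y - 4): quotient is y^2 + 6y + 5.
Factor the quadratic: (y + 5)(y + 1)
Result: (y - 4)(y + 5)(y + 1)


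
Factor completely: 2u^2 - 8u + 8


Roots satisfy r1 + r2 = -b/a = 4 and r1*r2 = c/a = 4.
So r1 = 2, r2 = 2.
2u^2 - 8u + 8 = 2(u - r1)(u - r2) = 2(u - 2)(u - 2)


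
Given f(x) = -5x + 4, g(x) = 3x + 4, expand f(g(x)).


Substitute g(x) into f:
f(g(x)) = -5*(3x + 4) + 4
Expand and combine: -15x - 16


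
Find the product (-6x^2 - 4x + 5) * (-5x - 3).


Distribute each term of the first polynomial:
  (-6x^2)(-5x - 3) = 30x^3 + 18x^2
  (-4x)(-5x - 3) = 20x^2 + 12x
  (5)(-5x - 3) = -25x - 15
Sum: 30x^3 + 38x^2 - 13x - 15


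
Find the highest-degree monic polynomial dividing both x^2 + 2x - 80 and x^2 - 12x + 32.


Factor each:
  x^2 + 2x - 80 = (x - 8)(x + 10)
  x^2 - 12x + 32 = (x - 8)(x - 4)
Common monic factor: x - 8


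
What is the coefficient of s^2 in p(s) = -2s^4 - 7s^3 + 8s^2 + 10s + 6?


Read off the coefficient of s^2: 8


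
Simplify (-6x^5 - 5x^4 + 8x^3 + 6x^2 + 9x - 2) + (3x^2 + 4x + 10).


Align terms by degree and add:
  -6x^5 - 5x^4 + 8x^3 + 6x^2 + 9x - 2
+ 3x^2 + 4x + 10
= -6x^5 - 5x^4 + 8x^3 + 9x^2 + 13x + 8


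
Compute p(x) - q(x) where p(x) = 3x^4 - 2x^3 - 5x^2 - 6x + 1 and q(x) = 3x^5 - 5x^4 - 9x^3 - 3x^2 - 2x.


Distribute the minus sign:
  (3x^4 - 2x^3 - 5x^2 - 6x + 1)
- (3x^5 - 5x^4 - 9x^3 - 3x^2 - 2x)
Negate second polynomial: -3x^5 + 5x^4 + 9x^3 + 3x^2 + 2x
Add: -3x^5 + 8x^4 + 7x^3 - 2x^2 - 4x + 1


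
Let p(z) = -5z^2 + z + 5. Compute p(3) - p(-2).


p(3) = -37
p(-2) = -17
p(3) - p(-2) = -37 + 17 = -20


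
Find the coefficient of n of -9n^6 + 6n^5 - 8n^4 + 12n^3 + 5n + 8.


Read off the coefficient of n: 5


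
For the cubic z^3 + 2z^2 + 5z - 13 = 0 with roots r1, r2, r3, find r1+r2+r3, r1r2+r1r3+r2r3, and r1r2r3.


Monic cubic z^3+bz^2+cz+d=0: sum=-b, pairwise sum=c, product=-d.
b=2, c=5, d=-13
r1+r2+r3 = -2
r1r2+r1r3+r2r3 = 5
r1r2r3 = 13


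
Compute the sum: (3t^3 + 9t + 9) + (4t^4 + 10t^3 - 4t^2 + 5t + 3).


Align terms by degree and add:
  3t^3 + 9t + 9
+ 4t^4 + 10t^3 - 4t^2 + 5t + 3
= 4t^4 + 13t^3 - 4t^2 + 14t + 12


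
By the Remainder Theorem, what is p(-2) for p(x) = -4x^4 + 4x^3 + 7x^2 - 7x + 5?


By the Remainder Theorem, the remainder equals p(-2):
  -4*(-2)^4 = -64
  4*(-2)^3 = -32
  7*(-2)^2 = 28
  -7*(-2)^1 = 14
  constant: 5
Sum: -64 - 32 + 28 + 14 + 5 = -49


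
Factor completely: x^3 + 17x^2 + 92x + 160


Try integer roots (divisors of 160). x=-8: p(-8)=0.
Divide out (x + 8): quotient is x^2 + 9x + 20.
Factor the quadratic: (x + 5)(x + 4)
Result: (x + 8)(x + 5)(x + 4)


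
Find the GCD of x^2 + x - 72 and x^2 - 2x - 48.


Factor each:
  x^2 + x - 72 = (x - 8)(x + 9)
  x^2 - 2x - 48 = (x - 8)(x + 6)
Common monic factor: x - 8


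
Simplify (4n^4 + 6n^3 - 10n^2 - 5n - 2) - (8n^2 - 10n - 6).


Distribute the minus sign:
  (4n^4 + 6n^3 - 10n^2 - 5n - 2)
- (8n^2 - 10n - 6)
Negate second polynomial: -8n^2 + 10n + 6
Add: 4n^4 + 6n^3 - 18n^2 + 5n + 4


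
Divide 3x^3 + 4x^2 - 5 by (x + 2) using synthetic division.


Synthetic division with c = -2. Coefficients: 3, 4, 0, -5
Bring down 3.
  3 * -2 = -6; -6 + 4 = -2
  -2 * -2 = 4; 4 + 0 = 4
  4 * -2 = -8; -8 - 5 = -13
Quotient: 3x^2 - 2x + 4, Remainder: -13


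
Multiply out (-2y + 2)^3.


Expand (-2y + 2)^3 by repeated multiplication:
  (-2y + 2)^2 = 4y^2 - 8y + 4
= -8y^3 + 24y^2 - 24y + 8


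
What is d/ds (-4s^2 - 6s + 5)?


Apply the power rule term by term:
  d/ds(-4s^2) = -8s
  d/ds(-6s) = -6
  d/ds(5) = 0
p'(s) = -8s - 6


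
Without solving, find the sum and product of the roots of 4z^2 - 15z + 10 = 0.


For az^2+bz+c=0: sum = -b/a, product = c/a.
a=4, b=-15, c=10
Sum = -(-15)/4 = 15/4
Product = (10)/4 = 5/2


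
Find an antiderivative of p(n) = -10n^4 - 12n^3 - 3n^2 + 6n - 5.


Reverse power rule on each term:
  ∫ -10n^4 dn = -2n^5
  ∫ -12n^3 dn = -3n^4
  ∫ -3n^2 dn = -n^3
  ∫ 6n dn = 3n^2
  ∫ -5 dn = -5n
F(n) = -2n^5 - 3n^4 - n^3 + 3n^2 - 5n + C


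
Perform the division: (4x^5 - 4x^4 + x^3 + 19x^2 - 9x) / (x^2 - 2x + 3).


(4x^5 - 4x^4 + x^3 + 19x^2 - 9x) / (x^2 - 2x + 3)
Step 1: 4x^3 * (x^2 - 2x + 3) = 4x^5 - 8x^4 + 12x^3; subtract.
Step 2: 4x^2 * (x^2 - 2x + 3) = 4x^4 - 8x^3 + 12x^2; subtract.
Step 3: -3x * (x^2 - 2x + 3) = -3x^3 + 6x^2 - 9x; subtract.
Step 4: 1 * (x^2 - 2x + 3) = x^2 - 2x + 3; subtract.
Quotient: 4x^3 + 4x^2 - 3x + 1, Remainder: 2x - 3


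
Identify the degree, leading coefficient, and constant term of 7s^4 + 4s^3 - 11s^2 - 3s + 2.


Highest power of s is 4, with coefficient 7. Constant term is 2.
Degree = 4, leading coefficient = 7, constant term = 2


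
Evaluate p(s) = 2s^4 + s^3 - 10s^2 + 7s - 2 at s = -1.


Using direct substitution:
  2 * (-1)^4 = 2
  1 * (-1)^3 = -1
  -10 * (-1)^2 = -10
  7 * (-1)^1 = -7
  constant: -2
Sum = 2 - 1 - 10 - 7 - 2 = -18


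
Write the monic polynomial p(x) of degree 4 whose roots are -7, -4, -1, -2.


p(x) = (x + 7)(x + 4)(x + 1)(x + 2)
Expand: x^4 + 14x^3 + 63x^2 + 106x + 56


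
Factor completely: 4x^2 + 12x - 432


Roots satisfy r1 + r2 = -b/a = -3 and r1*r2 = c/a = -108.
So r1 = -12, r2 = 9.
4x^2 + 12x - 432 = 4(x - r1)(x - r2) = 4(x + 12)(x - 9)
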